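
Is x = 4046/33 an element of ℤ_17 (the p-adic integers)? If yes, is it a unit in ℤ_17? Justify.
x ∈ ℤ_17 but not a unit; v_17(x) = 2 > 0

ℤ_17 = {x ∈ ℚ_17 : v_17(x) ≥ 0} and ℤ_17^× = {x ∈ ℤ_17 : v_17(x) = 0}. Here v_17(4046/33) = v_17(num) − v_17(den) = 2; compare against these criteria.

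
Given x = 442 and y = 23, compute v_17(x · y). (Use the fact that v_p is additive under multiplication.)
v_17(10166) = 1

v_p(x) = 1 (factor: 442 = 17^1 · 26); v_p(y) = 0 (factor: 23 = 17^0 · 23). Additivity: v_p(xy) = v_p(x) + v_p(y) = 1 + 0 = 1. (Direct check: xy = 10166 = 17^1 · (598).)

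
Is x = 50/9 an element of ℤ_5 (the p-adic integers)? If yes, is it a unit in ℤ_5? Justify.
x ∈ ℤ_5 but not a unit; v_5(x) = 2 > 0

ℤ_5 = {x ∈ ℚ_5 : v_5(x) ≥ 0} and ℤ_5^× = {x ∈ ℤ_5 : v_5(x) = 0}. Here v_5(50/9) = v_5(num) − v_5(den) = 2; compare against these criteria.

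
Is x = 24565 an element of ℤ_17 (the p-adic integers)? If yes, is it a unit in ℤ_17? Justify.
x ∈ ℤ_17 but not a unit; v_17(x) = 3 > 0

ℤ_17 = {x ∈ ℚ_17 : v_17(x) ≥ 0} and ℤ_17^× = {x ∈ ℤ_17 : v_17(x) = 0}. Here v_17(24565) = v_17(num) − v_17(den) = 3; compare against these criteria.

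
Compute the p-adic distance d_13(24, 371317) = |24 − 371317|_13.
d_13(24, 371317) = 1/371293

Step 1 — x − y = 24 − 371317 = -371293. Step 2 — v_13(-371293) = 5 (factor: -371293 = −(13^5 · 1); the sign does not affect v_p). Step 3 — |x − y|_13 = 13^{-5} = 1/371293.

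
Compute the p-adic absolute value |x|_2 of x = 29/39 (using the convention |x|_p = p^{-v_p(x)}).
|29/39|_2 = 1

Step 1 — compute v_2(x) by factoring powers of 2 out of the numerator and denominator: v_2(29/39) = 0. Step 2 — apply |x|_p = p^{-v_p(x)} = 2^{0} = 1.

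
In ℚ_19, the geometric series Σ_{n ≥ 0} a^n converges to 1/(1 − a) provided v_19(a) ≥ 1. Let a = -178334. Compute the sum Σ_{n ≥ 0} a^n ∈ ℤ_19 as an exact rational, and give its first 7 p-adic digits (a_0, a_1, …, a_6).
Σ a^n = 1/(1 − a) = 1/178335;  first 7 digits = (1, 0, 0, 12, 17, 18, 10)

v_19(a) = 3 ≥ 1, so the series converges in ℤ_19 to 1/(1 − a) = 1/(1 − (-178334)) = 1/178335. Expand this rational in ℤ_19: compute digits iteratively via d_i = x_i mod 19, x_{i+1} = (x_i − d_i)/19. The first 7 digits are (1, 0, 0, 12, 17, 18, 10).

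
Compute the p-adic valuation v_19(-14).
v_19(-14) = 0

v_19(n) is the largest exponent k such that 19^k divides n. Factor out: -14 = -19^0 · 14. (Sign doesn't affect v_p.) So v_19(-14) = 0.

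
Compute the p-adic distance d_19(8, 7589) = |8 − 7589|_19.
d_19(8, 7589) = 1/361

Step 1 — x − y = 8 − 7589 = -7581. Step 2 — v_19(-7581) = 2 (factor: -7581 = −(19^2 · 21); the sign does not affect v_p). Step 3 — |x − y|_19 = 19^{-2} = 1/361.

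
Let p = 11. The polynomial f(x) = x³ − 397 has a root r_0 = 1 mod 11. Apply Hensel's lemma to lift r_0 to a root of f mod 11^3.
r_2 = 12 (mod 1331)

Hensel: r_{i+1} = r_i − f(r_i)/f′(r_i) mod 11^{i+2}, where f′(x) = 3x². Iterate:
  r_0 = 1 (mod 11)
  r_1 = 12 (mod 121)
  r_2 = 12 (mod 1331)
Final: r = 12 with f(r) ≡ 0 mod 11^3.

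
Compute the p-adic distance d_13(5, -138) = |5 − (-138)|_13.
d_13(5, -138) = 1/13

Step 1 — x − y = 5 − (-138) = 143. Step 2 — v_13(143) = 1 (factor: 143 = (13^1 · 11); the sign does not affect v_p). Step 3 — |x − y|_13 = 13^{-1} = 1/13.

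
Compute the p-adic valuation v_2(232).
v_2(232) = 3

v_2(n) is the largest exponent k such that 2^k divides n. Factor out: 232 = 2^3 · 29. (Sign doesn't affect v_p.) So v_2(232) = 3.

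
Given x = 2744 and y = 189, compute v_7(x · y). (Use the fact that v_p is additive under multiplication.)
v_7(518616) = 4

v_p(x) = 3 (factor: 2744 = 7^3 · 8); v_p(y) = 1 (factor: 189 = 7^1 · 27). Additivity: v_p(xy) = v_p(x) + v_p(y) = 3 + 1 = 4. (Direct check: xy = 518616 = 7^4 · (216).)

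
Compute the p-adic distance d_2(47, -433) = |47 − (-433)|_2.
d_2(47, -433) = 1/32

Step 1 — x − y = 47 − (-433) = 480. Step 2 — v_2(480) = 5 (factor: 480 = (2^5 · 15); the sign does not affect v_p). Step 3 — |x − y|_2 = 2^{-5} = 1/32.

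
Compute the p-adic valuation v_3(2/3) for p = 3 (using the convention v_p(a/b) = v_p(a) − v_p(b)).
v_3(2/3) = -1

Factor powers of 3 from the numerator and denominator of the reduced fraction: 2 = 3^0 · 2 and 3 = 3^1 · 1. Apply v_p(a/b) = v_p(a) − v_p(b): v_3(2/3) = 0 − 1 = -1.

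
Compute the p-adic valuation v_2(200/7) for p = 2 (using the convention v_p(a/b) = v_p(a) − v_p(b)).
v_2(200/7) = 3

Factor powers of 2 from the numerator and denominator of the reduced fraction: 200 = 2^3 · 25 and 7 = 2^0 · 7. Apply v_p(a/b) = v_p(a) − v_p(b): v_2(200/7) = 3 − 0 = 3.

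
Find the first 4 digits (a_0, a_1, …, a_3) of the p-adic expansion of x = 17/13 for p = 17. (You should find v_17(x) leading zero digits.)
(a_0, …, a_3) = (0, 4, 5, 1)

v_17(17/13) = 1, so a_0 = ... = a_0 = 0. Factor out: x = 17^1 · u with u = 1/13 a unit in ℤ_17. Expand u iteratively via a_{v+i} = u_i mod 17, u_{i+1} = (u_i − a_{v+i})/17:
  u_0 = 1/13;  a_1 = 4;  u_1 = (u_0 − 4)/17 = -3/13
  u_1 = -3/13;  a_2 = 5;  u_2 = (u_1 − 5)/17 = -4/13
  u_2 = -4/13;  a_3 = 1;  u_3 = (u_2 − 1)/17 = -1/13
Digits: (0, 4, 5, 1).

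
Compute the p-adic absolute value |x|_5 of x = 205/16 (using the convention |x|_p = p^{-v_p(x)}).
|205/16|_5 = 1/5

Step 1 — compute v_5(x) by factoring powers of 5 out of the numerator and denominator: v_5(205/16) = 1. Step 2 — apply |x|_p = p^{-v_p(x)} = 5^{-1} = 1/5.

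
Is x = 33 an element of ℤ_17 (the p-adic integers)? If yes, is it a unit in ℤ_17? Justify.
x ∈ ℤ_17^× (unit); v_17(x) = 0

ℤ_17 = {x ∈ ℚ_17 : v_17(x) ≥ 0} and ℤ_17^× = {x ∈ ℤ_17 : v_17(x) = 0}. Here v_17(33) = v_17(num) − v_17(den) = 0; compare against these criteria.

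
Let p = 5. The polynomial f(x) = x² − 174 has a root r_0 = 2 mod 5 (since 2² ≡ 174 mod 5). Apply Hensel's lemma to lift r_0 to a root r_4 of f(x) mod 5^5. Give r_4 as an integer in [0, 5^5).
r_4 = 1132 (mod 3125)

Hensel's recurrence: r_{i+1} = r_i − f(r_i)·(f′(r_i))^{-1} mod 5^{i+2}, with f′(x) = 2x. Iterate:
  r_0 = 2 (mod 5)
  r_1 = 7 (mod 25)
  r_2 = 7 (mod 125)
  r_3 = 507 (mod 625)
  r_4 = 1132 (mod 3125)
Final: r_4 = 1132, and one checks f(r_4) ≡ 0 mod 5^5.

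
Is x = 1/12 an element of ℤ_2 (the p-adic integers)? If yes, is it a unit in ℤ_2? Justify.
x ∉ ℤ_2 (v_2(x) = -2 < 0)

ℤ_2 = {x ∈ ℚ_2 : v_2(x) ≥ 0} and ℤ_2^× = {x ∈ ℤ_2 : v_2(x) = 0}. Here v_2(1/12) = v_2(num) − v_2(den) = -2; compare against these criteria.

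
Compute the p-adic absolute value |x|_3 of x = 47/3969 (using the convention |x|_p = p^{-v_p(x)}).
|47/3969|_3 = 81

Step 1 — compute v_3(x) by factoring powers of 3 out of the numerator and denominator: v_3(47/3969) = -4. Step 2 — apply |x|_p = p^{-v_p(x)} = 3^{4} = 81.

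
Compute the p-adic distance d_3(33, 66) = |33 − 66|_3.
d_3(33, 66) = 1/3

Step 1 — x − y = 33 − 66 = -33. Step 2 — v_3(-33) = 1 (factor: -33 = −(3^1 · 11); the sign does not affect v_p). Step 3 — |x − y|_3 = 3^{-1} = 1/3.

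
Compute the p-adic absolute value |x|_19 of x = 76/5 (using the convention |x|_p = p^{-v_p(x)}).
|76/5|_19 = 1/19

Step 1 — compute v_19(x) by factoring powers of 19 out of the numerator and denominator: v_19(76/5) = 1. Step 2 — apply |x|_p = p^{-v_p(x)} = 19^{-1} = 1/19.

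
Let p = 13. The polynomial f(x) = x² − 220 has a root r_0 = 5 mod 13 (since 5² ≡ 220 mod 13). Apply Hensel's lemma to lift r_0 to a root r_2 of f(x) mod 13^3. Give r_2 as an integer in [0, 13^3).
r_2 = 1799 (mod 2197)

Hensel's recurrence: r_{i+1} = r_i − f(r_i)·(f′(r_i))^{-1} mod 13^{i+2}, with f′(x) = 2x. Iterate:
  r_0 = 5 (mod 13)
  r_1 = 109 (mod 169)
  r_2 = 1799 (mod 2197)
Final: r_2 = 1799, and one checks f(r_2) ≡ 0 mod 13^3.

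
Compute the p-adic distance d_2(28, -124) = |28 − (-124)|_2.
d_2(28, -124) = 1/8

Step 1 — x − y = 28 − (-124) = 152. Step 2 — v_2(152) = 3 (factor: 152 = (2^3 · 19); the sign does not affect v_p). Step 3 — |x − y|_2 = 2^{-3} = 1/8.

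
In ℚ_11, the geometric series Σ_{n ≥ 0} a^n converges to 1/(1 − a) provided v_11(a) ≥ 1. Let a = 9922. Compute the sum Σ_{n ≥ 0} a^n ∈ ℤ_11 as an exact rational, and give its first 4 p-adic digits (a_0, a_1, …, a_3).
Σ a^n = 1/(1 − a) = -1/9921;  first 4 digits = (1, 0, 5, 7)

v_11(a) = 2 ≥ 1, so the series converges in ℤ_11 to 1/(1 − a) = 1/(1 − 9922) = -1/9921. Expand this rational in ℤ_11: compute digits iteratively via d_i = x_i mod 11, x_{i+1} = (x_i − d_i)/11. The first 4 digits are (1, 0, 5, 7).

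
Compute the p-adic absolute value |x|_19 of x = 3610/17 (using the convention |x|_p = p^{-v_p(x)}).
|3610/17|_19 = 1/361

Step 1 — compute v_19(x) by factoring powers of 19 out of the numerator and denominator: v_19(3610/17) = 2. Step 2 — apply |x|_p = p^{-v_p(x)} = 19^{-2} = 1/361.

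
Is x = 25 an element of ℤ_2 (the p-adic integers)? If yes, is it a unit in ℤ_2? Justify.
x ∈ ℤ_2^× (unit); v_2(x) = 0

ℤ_2 = {x ∈ ℚ_2 : v_2(x) ≥ 0} and ℤ_2^× = {x ∈ ℤ_2 : v_2(x) = 0}. Here v_2(25) = v_2(num) − v_2(den) = 0; compare against these criteria.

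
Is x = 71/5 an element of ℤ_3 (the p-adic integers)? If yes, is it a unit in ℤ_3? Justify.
x ∈ ℤ_3^× (unit); v_3(x) = 0

ℤ_3 = {x ∈ ℚ_3 : v_3(x) ≥ 0} and ℤ_3^× = {x ∈ ℤ_3 : v_3(x) = 0}. Here v_3(71/5) = v_3(num) − v_3(den) = 0; compare against these criteria.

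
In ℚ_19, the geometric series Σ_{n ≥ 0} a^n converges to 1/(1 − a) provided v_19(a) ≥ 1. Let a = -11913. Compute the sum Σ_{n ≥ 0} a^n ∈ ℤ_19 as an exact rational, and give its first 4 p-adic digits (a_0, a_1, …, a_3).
Σ a^n = 1/(1 − a) = 1/11914;  first 4 digits = (1, 0, 5, 17)

v_19(a) = 2 ≥ 1, so the series converges in ℤ_19 to 1/(1 − a) = 1/(1 − (-11913)) = 1/11914. Expand this rational in ℤ_19: compute digits iteratively via d_i = x_i mod 19, x_{i+1} = (x_i − d_i)/19. The first 4 digits are (1, 0, 5, 17).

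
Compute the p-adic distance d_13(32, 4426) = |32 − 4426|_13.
d_13(32, 4426) = 1/2197

Step 1 — x − y = 32 − 4426 = -4394. Step 2 — v_13(-4394) = 3 (factor: -4394 = −(13^3 · 2); the sign does not affect v_p). Step 3 — |x − y|_13 = 13^{-3} = 1/2197.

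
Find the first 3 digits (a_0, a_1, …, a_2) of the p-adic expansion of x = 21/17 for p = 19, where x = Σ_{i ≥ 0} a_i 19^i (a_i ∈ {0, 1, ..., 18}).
(a_0, …, a_2) = (18, 17, 8)

v_19(21/17) = 0 (numerator and denominator both coprime to 19), so x ∈ ℤ_19^×. Compute digits iteratively via a_i = x_i mod 19, x_{i+1} = (x_i − a_i)/19, with x_0 = x:
  x_0 = 21/17;  a_0 = 18;  x_1 = (x_0 − 18)/19 = -15/17
  x_1 = -15/17;  a_1 = 17;  x_2 = (x_1 − 17)/19 = -16/17
  x_2 = -16/17;  a_2 = 8;  x_3 = (x_2 − 8)/19 = -8/17
Digits: (18, 17, 8).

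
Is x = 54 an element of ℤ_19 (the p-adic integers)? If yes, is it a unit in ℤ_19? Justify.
x ∈ ℤ_19^× (unit); v_19(x) = 0

ℤ_19 = {x ∈ ℚ_19 : v_19(x) ≥ 0} and ℤ_19^× = {x ∈ ℤ_19 : v_19(x) = 0}. Here v_19(54) = v_19(num) − v_19(den) = 0; compare against these criteria.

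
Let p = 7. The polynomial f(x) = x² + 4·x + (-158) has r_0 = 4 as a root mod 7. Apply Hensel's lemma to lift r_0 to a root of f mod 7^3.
r_2 = 284 (mod 343)

Hensel: r_{i+1} = r_i − f(r_i)·(f′(r_i))^{-1} mod 7^{i+2}, f′(x) = 2x + 4. Iterate:
  r_0 = 4 (mod 7)
  r_1 = 39 (mod 49)
  r_2 = 284 (mod 343)
Final: r = 284 satisfies f(r) ≡ 0 mod 7^3.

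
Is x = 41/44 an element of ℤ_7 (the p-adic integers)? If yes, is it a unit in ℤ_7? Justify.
x ∈ ℤ_7^× (unit); v_7(x) = 0

ℤ_7 = {x ∈ ℚ_7 : v_7(x) ≥ 0} and ℤ_7^× = {x ∈ ℤ_7 : v_7(x) = 0}. Here v_7(41/44) = v_7(num) − v_7(den) = 0; compare against these criteria.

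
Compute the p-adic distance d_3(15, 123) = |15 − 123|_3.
d_3(15, 123) = 1/27

Step 1 — x − y = 15 − 123 = -108. Step 2 — v_3(-108) = 3 (factor: -108 = −(3^3 · 4); the sign does not affect v_p). Step 3 — |x − y|_3 = 3^{-3} = 1/27.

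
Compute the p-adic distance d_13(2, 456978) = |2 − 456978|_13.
d_13(2, 456978) = 1/28561

Step 1 — x − y = 2 − 456978 = -456976. Step 2 — v_13(-456976) = 4 (factor: -456976 = −(13^4 · 16); the sign does not affect v_p). Step 3 — |x − y|_13 = 13^{-4} = 1/28561.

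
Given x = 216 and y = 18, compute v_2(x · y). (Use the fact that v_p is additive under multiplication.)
v_2(3888) = 4

v_p(x) = 3 (factor: 216 = 2^3 · 27); v_p(y) = 1 (factor: 18 = 2^1 · 9). Additivity: v_p(xy) = v_p(x) + v_p(y) = 3 + 1 = 4. (Direct check: xy = 3888 = 2^4 · (243).)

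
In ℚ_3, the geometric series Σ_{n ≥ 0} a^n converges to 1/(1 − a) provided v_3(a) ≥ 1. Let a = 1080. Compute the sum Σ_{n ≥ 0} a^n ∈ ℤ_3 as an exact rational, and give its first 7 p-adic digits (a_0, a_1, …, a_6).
Σ a^n = 1/(1 − a) = -1/1079;  first 7 digits = (1, 0, 0, 1, 1, 1, 2)

v_3(a) = 3 ≥ 1, so the series converges in ℤ_3 to 1/(1 − a) = 1/(1 − 1080) = -1/1079. Expand this rational in ℤ_3: compute digits iteratively via d_i = x_i mod 3, x_{i+1} = (x_i − d_i)/3. The first 7 digits are (1, 0, 0, 1, 1, 1, 2).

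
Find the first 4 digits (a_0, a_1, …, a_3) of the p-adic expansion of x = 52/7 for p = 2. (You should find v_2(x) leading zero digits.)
(a_0, …, a_3) = (0, 0, 1, 1)

v_2(52/7) = 2, so a_0 = ... = a_1 = 0. Factor out: x = 2^2 · u with u = 13/7 a unit in ℤ_2. Expand u iteratively via a_{v+i} = u_i mod 2, u_{i+1} = (u_i − a_{v+i})/2:
  u_0 = 13/7;  a_2 = 1;  u_1 = (u_0 − 1)/2 = 3/7
  u_1 = 3/7;  a_3 = 1;  u_2 = (u_1 − 1)/2 = -2/7
Digits: (0, 0, 1, 1).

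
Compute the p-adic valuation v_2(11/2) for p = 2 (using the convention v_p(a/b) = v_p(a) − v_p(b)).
v_2(11/2) = -1

Factor powers of 2 from the numerator and denominator of the reduced fraction: 11 = 2^0 · 11 and 2 = 2^1 · 1. Apply v_p(a/b) = v_p(a) − v_p(b): v_2(11/2) = 0 − 1 = -1.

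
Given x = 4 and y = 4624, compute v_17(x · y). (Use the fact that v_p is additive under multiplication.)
v_17(18496) = 2

v_p(x) = 0 (factor: 4 = 17^0 · 4); v_p(y) = 2 (factor: 4624 = 17^2 · 16). Additivity: v_p(xy) = v_p(x) + v_p(y) = 0 + 2 = 2. (Direct check: xy = 18496 = 17^2 · (64).)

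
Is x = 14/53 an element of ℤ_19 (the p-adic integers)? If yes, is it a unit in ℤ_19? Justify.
x ∈ ℤ_19^× (unit); v_19(x) = 0

ℤ_19 = {x ∈ ℚ_19 : v_19(x) ≥ 0} and ℤ_19^× = {x ∈ ℤ_19 : v_19(x) = 0}. Here v_19(14/53) = v_19(num) − v_19(den) = 0; compare against these criteria.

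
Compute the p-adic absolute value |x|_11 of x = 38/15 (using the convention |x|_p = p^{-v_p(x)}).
|38/15|_11 = 1

Step 1 — compute v_11(x) by factoring powers of 11 out of the numerator and denominator: v_11(38/15) = 0. Step 2 — apply |x|_p = p^{-v_p(x)} = 11^{0} = 1.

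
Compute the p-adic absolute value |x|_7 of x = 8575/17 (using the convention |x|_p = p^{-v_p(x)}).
|8575/17|_7 = 1/343

Step 1 — compute v_7(x) by factoring powers of 7 out of the numerator and denominator: v_7(8575/17) = 3. Step 2 — apply |x|_p = p^{-v_p(x)} = 7^{-3} = 1/343.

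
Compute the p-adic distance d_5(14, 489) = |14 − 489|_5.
d_5(14, 489) = 1/25

Step 1 — x − y = 14 − 489 = -475. Step 2 — v_5(-475) = 2 (factor: -475 = −(5^2 · 19); the sign does not affect v_p). Step 3 — |x − y|_5 = 5^{-2} = 1/25.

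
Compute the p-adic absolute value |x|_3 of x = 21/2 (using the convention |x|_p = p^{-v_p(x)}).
|21/2|_3 = 1/3

Step 1 — compute v_3(x) by factoring powers of 3 out of the numerator and denominator: v_3(21/2) = 1. Step 2 — apply |x|_p = p^{-v_p(x)} = 3^{-1} = 1/3.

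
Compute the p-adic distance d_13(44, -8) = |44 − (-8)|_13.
d_13(44, -8) = 1/13

Step 1 — x − y = 44 − (-8) = 52. Step 2 — v_13(52) = 1 (factor: 52 = (13^1 · 4); the sign does not affect v_p). Step 3 — |x − y|_13 = 13^{-1} = 1/13.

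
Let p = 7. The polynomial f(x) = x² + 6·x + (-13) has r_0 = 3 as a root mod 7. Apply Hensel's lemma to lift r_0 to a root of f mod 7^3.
r_2 = 255 (mod 343)

Hensel: r_{i+1} = r_i − f(r_i)·(f′(r_i))^{-1} mod 7^{i+2}, f′(x) = 2x + 6. Iterate:
  r_0 = 3 (mod 7)
  r_1 = 10 (mod 49)
  r_2 = 255 (mod 343)
Final: r = 255 satisfies f(r) ≡ 0 mod 7^3.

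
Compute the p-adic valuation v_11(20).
v_11(20) = 0

v_11(n) is the largest exponent k such that 11^k divides n. Factor out: 20 = 11^0 · 20. (Sign doesn't affect v_p.) So v_11(20) = 0.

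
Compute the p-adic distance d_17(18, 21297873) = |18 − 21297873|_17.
d_17(18, 21297873) = 1/1419857

Step 1 — x − y = 18 − 21297873 = -21297855. Step 2 — v_17(-21297855) = 5 (factor: -21297855 = −(17^5 · 15); the sign does not affect v_p). Step 3 — |x − y|_17 = 17^{-5} = 1/1419857.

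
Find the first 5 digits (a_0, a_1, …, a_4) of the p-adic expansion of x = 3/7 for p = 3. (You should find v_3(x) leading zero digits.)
(a_0, …, a_4) = (0, 1, 1, 0, 2)

v_3(3/7) = 1, so a_0 = ... = a_0 = 0. Factor out: x = 3^1 · u with u = 1/7 a unit in ℤ_3. Expand u iteratively via a_{v+i} = u_i mod 3, u_{i+1} = (u_i − a_{v+i})/3:
  u_0 = 1/7;  a_1 = 1;  u_1 = (u_0 − 1)/3 = -2/7
  u_1 = -2/7;  a_2 = 1;  u_2 = (u_1 − 1)/3 = -3/7
  u_2 = -3/7;  a_3 = 0;  u_3 = (u_2 − 0)/3 = -1/7
  u_3 = -1/7;  a_4 = 2;  u_4 = (u_3 − 2)/3 = -5/7
Digits: (0, 1, 1, 0, 2).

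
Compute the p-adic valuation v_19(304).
v_19(304) = 1

v_19(n) is the largest exponent k such that 19^k divides n. Factor out: 304 = 19^1 · 16. (Sign doesn't affect v_p.) So v_19(304) = 1.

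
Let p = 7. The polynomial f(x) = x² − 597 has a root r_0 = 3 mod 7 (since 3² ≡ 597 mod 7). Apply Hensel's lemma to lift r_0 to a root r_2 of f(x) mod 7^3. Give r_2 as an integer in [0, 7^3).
r_2 = 101 (mod 343)

Hensel's recurrence: r_{i+1} = r_i − f(r_i)·(f′(r_i))^{-1} mod 7^{i+2}, with f′(x) = 2x. Iterate:
  r_0 = 3 (mod 7)
  r_1 = 3 (mod 49)
  r_2 = 101 (mod 343)
Final: r_2 = 101, and one checks f(r_2) ≡ 0 mod 7^3.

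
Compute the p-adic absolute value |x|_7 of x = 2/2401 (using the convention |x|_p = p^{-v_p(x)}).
|2/2401|_7 = 2401

Step 1 — compute v_7(x) by factoring powers of 7 out of the numerator and denominator: v_7(2/2401) = -4. Step 2 — apply |x|_p = p^{-v_p(x)} = 7^{4} = 2401.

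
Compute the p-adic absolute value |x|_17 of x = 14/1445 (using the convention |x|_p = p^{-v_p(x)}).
|14/1445|_17 = 289

Step 1 — compute v_17(x) by factoring powers of 17 out of the numerator and denominator: v_17(14/1445) = -2. Step 2 — apply |x|_p = p^{-v_p(x)} = 17^{2} = 289.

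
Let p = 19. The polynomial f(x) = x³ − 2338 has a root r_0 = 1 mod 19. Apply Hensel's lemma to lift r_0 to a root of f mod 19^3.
r_2 = 4390 (mod 6859)

Hensel: r_{i+1} = r_i − f(r_i)/f′(r_i) mod 19^{i+2}, where f′(x) = 3x². Iterate:
  r_0 = 1 (mod 19)
  r_1 = 58 (mod 361)
  r_2 = 4390 (mod 6859)
Final: r = 4390 with f(r) ≡ 0 mod 19^3.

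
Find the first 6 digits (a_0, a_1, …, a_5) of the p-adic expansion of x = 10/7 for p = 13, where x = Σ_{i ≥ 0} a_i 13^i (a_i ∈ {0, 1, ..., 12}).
(a_0, …, a_5) = (7, 7, 5, 7, 5, 7)

v_13(10/7) = 0 (numerator and denominator both coprime to 13), so x ∈ ℤ_13^×. Compute digits iteratively via a_i = x_i mod 13, x_{i+1} = (x_i − a_i)/13, with x_0 = x:
  x_0 = 10/7;  a_0 = 7;  x_1 = (x_0 − 7)/13 = -3/7
  x_1 = -3/7;  a_1 = 7;  x_2 = (x_1 − 7)/13 = -4/7
  x_2 = -4/7;  a_2 = 5;  x_3 = (x_2 − 5)/13 = -3/7
  x_3 = -3/7;  a_3 = 7;  x_4 = (x_3 − 7)/13 = -4/7
  x_4 = -4/7;  a_4 = 5;  x_5 = (x_4 − 5)/13 = -3/7
  x_5 = -3/7;  a_5 = 7;  x_6 = (x_5 − 7)/13 = -4/7
Digits: (7, 7, 5, 7, 5, 7).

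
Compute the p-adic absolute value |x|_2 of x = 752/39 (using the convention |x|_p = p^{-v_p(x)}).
|752/39|_2 = 1/16

Step 1 — compute v_2(x) by factoring powers of 2 out of the numerator and denominator: v_2(752/39) = 4. Step 2 — apply |x|_p = p^{-v_p(x)} = 2^{-4} = 1/16.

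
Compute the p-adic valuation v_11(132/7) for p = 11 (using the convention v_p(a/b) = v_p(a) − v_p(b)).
v_11(132/7) = 1

Factor powers of 11 from the numerator and denominator of the reduced fraction: 132 = 11^1 · 12 and 7 = 11^0 · 7. Apply v_p(a/b) = v_p(a) − v_p(b): v_11(132/7) = 1 − 0 = 1.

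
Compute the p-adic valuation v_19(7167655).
v_19(7167655) = 4

v_19(n) is the largest exponent k such that 19^k divides n. Factor out: 7167655 = 19^4 · 55. (Sign doesn't affect v_p.) So v_19(7167655) = 4.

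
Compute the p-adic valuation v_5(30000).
v_5(30000) = 4

v_5(n) is the largest exponent k such that 5^k divides n. Factor out: 30000 = 5^4 · 48. (Sign doesn't affect v_p.) So v_5(30000) = 4.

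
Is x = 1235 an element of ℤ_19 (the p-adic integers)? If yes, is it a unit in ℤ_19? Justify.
x ∈ ℤ_19 but not a unit; v_19(x) = 1 > 0

ℤ_19 = {x ∈ ℚ_19 : v_19(x) ≥ 0} and ℤ_19^× = {x ∈ ℤ_19 : v_19(x) = 0}. Here v_19(1235) = v_19(num) − v_19(den) = 1; compare against these criteria.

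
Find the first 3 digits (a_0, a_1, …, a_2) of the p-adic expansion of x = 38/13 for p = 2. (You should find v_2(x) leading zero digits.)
(a_0, …, a_2) = (0, 1, 1)

v_2(38/13) = 1, so a_0 = ... = a_0 = 0. Factor out: x = 2^1 · u with u = 19/13 a unit in ℤ_2. Expand u iteratively via a_{v+i} = u_i mod 2, u_{i+1} = (u_i − a_{v+i})/2:
  u_0 = 19/13;  a_1 = 1;  u_1 = (u_0 − 1)/2 = 3/13
  u_1 = 3/13;  a_2 = 1;  u_2 = (u_1 − 1)/2 = -5/13
Digits: (0, 1, 1).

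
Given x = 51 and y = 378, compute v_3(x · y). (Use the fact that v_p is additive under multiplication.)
v_3(19278) = 4

v_p(x) = 1 (factor: 51 = 3^1 · 17); v_p(y) = 3 (factor: 378 = 3^3 · 14). Additivity: v_p(xy) = v_p(x) + v_p(y) = 1 + 3 = 4. (Direct check: xy = 19278 = 3^4 · (238).)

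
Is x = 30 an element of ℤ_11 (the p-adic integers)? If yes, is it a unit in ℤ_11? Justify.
x ∈ ℤ_11^× (unit); v_11(x) = 0

ℤ_11 = {x ∈ ℚ_11 : v_11(x) ≥ 0} and ℤ_11^× = {x ∈ ℤ_11 : v_11(x) = 0}. Here v_11(30) = v_11(num) − v_11(den) = 0; compare against these criteria.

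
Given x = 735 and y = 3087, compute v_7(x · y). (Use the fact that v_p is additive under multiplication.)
v_7(2268945) = 5

v_p(x) = 2 (factor: 735 = 7^2 · 15); v_p(y) = 3 (factor: 3087 = 7^3 · 9). Additivity: v_p(xy) = v_p(x) + v_p(y) = 2 + 3 = 5. (Direct check: xy = 2268945 = 7^5 · (135).)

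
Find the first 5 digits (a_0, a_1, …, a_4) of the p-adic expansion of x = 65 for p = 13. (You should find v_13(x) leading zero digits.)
(a_0, …, a_4) = (0, 5, 0, 0, 0)

v_13(65) = 1, so a_0 = ... = a_0 = 0. Factor out: x = 13^1 · u with u = 5 a unit in ℤ_13. Expand u iteratively via a_{v+i} = u_i mod 13, u_{i+1} = (u_i − a_{v+i})/13:
  u_0 = 5;  a_1 = 5;  u_1 = (u_0 − 5)/13 = 0
  u_1 = 0;  a_2 = 0;  u_2 = (u_1 − 0)/13 = 0
  u_2 = 0;  a_3 = 0;  u_3 = (u_2 − 0)/13 = 0
  u_3 = 0;  a_4 = 0;  u_4 = (u_3 − 0)/13 = 0
Digits: (0, 5, 0, 0, 0).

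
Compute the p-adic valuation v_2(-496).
v_2(-496) = 4

v_2(n) is the largest exponent k such that 2^k divides n. Factor out: -496 = -2^4 · 31. (Sign doesn't affect v_p.) So v_2(-496) = 4.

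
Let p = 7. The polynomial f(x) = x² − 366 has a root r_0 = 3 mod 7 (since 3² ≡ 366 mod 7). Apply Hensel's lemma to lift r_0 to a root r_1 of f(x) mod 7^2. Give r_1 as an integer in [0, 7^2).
r_1 = 38 (mod 49)

Hensel's recurrence: r_{i+1} = r_i − f(r_i)·(f′(r_i))^{-1} mod 7^{i+2}, with f′(x) = 2x. Iterate:
  r_0 = 3 (mod 7)
  r_1 = 38 (mod 49)
Final: r_1 = 38, and one checks f(r_1) ≡ 0 mod 7^2.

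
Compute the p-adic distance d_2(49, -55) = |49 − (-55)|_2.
d_2(49, -55) = 1/8

Step 1 — x − y = 49 − (-55) = 104. Step 2 — v_2(104) = 3 (factor: 104 = (2^3 · 13); the sign does not affect v_p). Step 3 — |x − y|_2 = 2^{-3} = 1/8.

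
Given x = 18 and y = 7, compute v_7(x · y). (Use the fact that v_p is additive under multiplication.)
v_7(126) = 1

v_p(x) = 0 (factor: 18 = 7^0 · 18); v_p(y) = 1 (factor: 7 = 7^1 · 1). Additivity: v_p(xy) = v_p(x) + v_p(y) = 0 + 1 = 1. (Direct check: xy = 126 = 7^1 · (18).)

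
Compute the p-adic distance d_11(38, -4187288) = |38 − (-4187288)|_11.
d_11(38, -4187288) = 1/161051

Step 1 — x − y = 38 − (-4187288) = 4187326. Step 2 — v_11(4187326) = 5 (factor: 4187326 = (11^5 · 26); the sign does not affect v_p). Step 3 — |x − y|_11 = 11^{-5} = 1/161051.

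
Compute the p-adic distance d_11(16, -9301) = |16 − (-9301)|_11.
d_11(16, -9301) = 1/1331

Step 1 — x − y = 16 − (-9301) = 9317. Step 2 — v_11(9317) = 3 (factor: 9317 = (11^3 · 7); the sign does not affect v_p). Step 3 — |x − y|_11 = 11^{-3} = 1/1331.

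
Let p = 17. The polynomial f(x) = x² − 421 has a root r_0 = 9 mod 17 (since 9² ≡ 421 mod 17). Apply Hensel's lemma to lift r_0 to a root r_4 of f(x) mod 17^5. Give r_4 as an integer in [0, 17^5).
r_4 = 625745 (mod 1419857)

Hensel's recurrence: r_{i+1} = r_i − f(r_i)·(f′(r_i))^{-1} mod 17^{i+2}, with f′(x) = 2x. Iterate:
  r_0 = 9 (mod 17)
  r_1 = 60 (mod 289)
  r_2 = 1794 (mod 4913)
  r_3 = 41098 (mod 83521)
  r_4 = 625745 (mod 1419857)
Final: r_4 = 625745, and one checks f(r_4) ≡ 0 mod 17^5.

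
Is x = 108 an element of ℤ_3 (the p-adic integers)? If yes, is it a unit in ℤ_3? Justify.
x ∈ ℤ_3 but not a unit; v_3(x) = 3 > 0

ℤ_3 = {x ∈ ℚ_3 : v_3(x) ≥ 0} and ℤ_3^× = {x ∈ ℤ_3 : v_3(x) = 0}. Here v_3(108) = v_3(num) − v_3(den) = 3; compare against these criteria.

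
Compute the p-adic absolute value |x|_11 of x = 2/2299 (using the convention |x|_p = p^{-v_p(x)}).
|2/2299|_11 = 121

Step 1 — compute v_11(x) by factoring powers of 11 out of the numerator and denominator: v_11(2/2299) = -2. Step 2 — apply |x|_p = p^{-v_p(x)} = 11^{2} = 121.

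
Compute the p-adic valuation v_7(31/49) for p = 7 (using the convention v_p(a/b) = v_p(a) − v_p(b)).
v_7(31/49) = -2

Factor powers of 7 from the numerator and denominator of the reduced fraction: 31 = 7^0 · 31 and 49 = 7^2 · 1. Apply v_p(a/b) = v_p(a) − v_p(b): v_7(31/49) = 0 − 2 = -2.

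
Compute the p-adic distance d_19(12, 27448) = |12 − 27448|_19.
d_19(12, 27448) = 1/6859

Step 1 — x − y = 12 − 27448 = -27436. Step 2 — v_19(-27436) = 3 (factor: -27436 = −(19^3 · 4); the sign does not affect v_p). Step 3 — |x − y|_19 = 19^{-3} = 1/6859.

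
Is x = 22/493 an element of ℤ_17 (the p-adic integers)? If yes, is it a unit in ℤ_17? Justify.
x ∉ ℤ_17 (v_17(x) = -1 < 0)

ℤ_17 = {x ∈ ℚ_17 : v_17(x) ≥ 0} and ℤ_17^× = {x ∈ ℤ_17 : v_17(x) = 0}. Here v_17(22/493) = v_17(num) − v_17(den) = -1; compare against these criteria.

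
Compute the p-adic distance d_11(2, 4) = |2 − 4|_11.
d_11(2, 4) = 1

Step 1 — x − y = 2 − 4 = -2. Step 2 — v_11(-2) = 0 (factor: -2 = −(11^0 · 2); the sign does not affect v_p). Step 3 — |x − y|_11 = 11^{0} = 1.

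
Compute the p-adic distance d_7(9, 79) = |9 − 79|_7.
d_7(9, 79) = 1/7

Step 1 — x − y = 9 − 79 = -70. Step 2 — v_7(-70) = 1 (factor: -70 = −(7^1 · 10); the sign does not affect v_p). Step 3 — |x − y|_7 = 7^{-1} = 1/7.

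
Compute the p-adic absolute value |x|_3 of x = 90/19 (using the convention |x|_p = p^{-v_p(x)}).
|90/19|_3 = 1/9

Step 1 — compute v_3(x) by factoring powers of 3 out of the numerator and denominator: v_3(90/19) = 2. Step 2 — apply |x|_p = p^{-v_p(x)} = 3^{-2} = 1/9.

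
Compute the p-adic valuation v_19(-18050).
v_19(-18050) = 2

v_19(n) is the largest exponent k such that 19^k divides n. Factor out: -18050 = -19^2 · 50. (Sign doesn't affect v_p.) So v_19(-18050) = 2.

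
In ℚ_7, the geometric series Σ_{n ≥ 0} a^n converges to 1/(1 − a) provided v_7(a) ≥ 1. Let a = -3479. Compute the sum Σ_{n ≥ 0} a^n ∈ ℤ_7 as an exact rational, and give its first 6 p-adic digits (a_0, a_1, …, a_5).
Σ a^n = 1/(1 − a) = 1/3480;  first 6 digits = (1, 0, 6, 3, 6, 5)

v_7(a) = 2 ≥ 1, so the series converges in ℤ_7 to 1/(1 − a) = 1/(1 − (-3479)) = 1/3480. Expand this rational in ℤ_7: compute digits iteratively via d_i = x_i mod 7, x_{i+1} = (x_i − d_i)/7. The first 6 digits are (1, 0, 6, 3, 6, 5).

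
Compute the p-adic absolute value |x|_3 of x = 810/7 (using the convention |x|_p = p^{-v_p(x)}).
|810/7|_3 = 1/81

Step 1 — compute v_3(x) by factoring powers of 3 out of the numerator and denominator: v_3(810/7) = 4. Step 2 — apply |x|_p = p^{-v_p(x)} = 3^{-4} = 1/81.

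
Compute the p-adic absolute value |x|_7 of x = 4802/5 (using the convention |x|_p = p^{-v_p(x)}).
|4802/5|_7 = 1/2401

Step 1 — compute v_7(x) by factoring powers of 7 out of the numerator and denominator: v_7(4802/5) = 4. Step 2 — apply |x|_p = p^{-v_p(x)} = 7^{-4} = 1/2401.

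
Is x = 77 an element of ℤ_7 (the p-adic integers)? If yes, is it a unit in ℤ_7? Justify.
x ∈ ℤ_7 but not a unit; v_7(x) = 1 > 0

ℤ_7 = {x ∈ ℚ_7 : v_7(x) ≥ 0} and ℤ_7^× = {x ∈ ℤ_7 : v_7(x) = 0}. Here v_7(77) = v_7(num) − v_7(den) = 1; compare against these criteria.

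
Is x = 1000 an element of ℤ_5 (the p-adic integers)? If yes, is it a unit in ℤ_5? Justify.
x ∈ ℤ_5 but not a unit; v_5(x) = 3 > 0

ℤ_5 = {x ∈ ℚ_5 : v_5(x) ≥ 0} and ℤ_5^× = {x ∈ ℤ_5 : v_5(x) = 0}. Here v_5(1000) = v_5(num) − v_5(den) = 3; compare against these criteria.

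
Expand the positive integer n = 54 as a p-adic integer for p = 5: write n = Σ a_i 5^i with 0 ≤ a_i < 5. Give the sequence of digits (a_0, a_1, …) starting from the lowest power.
(a_0, a_1, …) = (4, 0, 2)

Repeated division by 5 gives the digits low-to-high: 54 = 4 + 2·5^2. Digit sequence: (4, 0, 2).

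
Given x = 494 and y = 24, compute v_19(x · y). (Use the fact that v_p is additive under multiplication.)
v_19(11856) = 1

v_p(x) = 1 (factor: 494 = 19^1 · 26); v_p(y) = 0 (factor: 24 = 19^0 · 24). Additivity: v_p(xy) = v_p(x) + v_p(y) = 1 + 0 = 1. (Direct check: xy = 11856 = 19^1 · (624).)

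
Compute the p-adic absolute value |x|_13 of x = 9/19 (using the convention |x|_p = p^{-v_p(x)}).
|9/19|_13 = 1

Step 1 — compute v_13(x) by factoring powers of 13 out of the numerator and denominator: v_13(9/19) = 0. Step 2 — apply |x|_p = p^{-v_p(x)} = 13^{0} = 1.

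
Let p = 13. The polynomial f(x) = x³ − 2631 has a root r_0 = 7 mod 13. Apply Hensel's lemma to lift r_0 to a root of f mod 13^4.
r_3 = 241 (mod 28561)

Hensel: r_{i+1} = r_i − f(r_i)/f′(r_i) mod 13^{i+2}, where f′(x) = 3x². Iterate:
  r_0 = 7 (mod 13)
  r_1 = 72 (mod 169)
  r_2 = 241 (mod 2197)
  r_3 = 241 (mod 28561)
Final: r = 241 with f(r) ≡ 0 mod 13^4.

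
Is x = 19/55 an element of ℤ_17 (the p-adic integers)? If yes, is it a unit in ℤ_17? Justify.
x ∈ ℤ_17^× (unit); v_17(x) = 0

ℤ_17 = {x ∈ ℚ_17 : v_17(x) ≥ 0} and ℤ_17^× = {x ∈ ℤ_17 : v_17(x) = 0}. Here v_17(19/55) = v_17(num) − v_17(den) = 0; compare against these criteria.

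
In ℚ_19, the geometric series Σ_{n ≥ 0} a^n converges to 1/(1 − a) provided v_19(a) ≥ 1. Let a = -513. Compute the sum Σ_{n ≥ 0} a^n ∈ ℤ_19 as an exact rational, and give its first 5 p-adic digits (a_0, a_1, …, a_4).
Σ a^n = 1/(1 − a) = 1/514;  first 5 digits = (1, 11, 5, 1, 3)

v_19(a) = 1 ≥ 1, so the series converges in ℤ_19 to 1/(1 − a) = 1/(1 − (-513)) = 1/514. Expand this rational in ℤ_19: compute digits iteratively via d_i = x_i mod 19, x_{i+1} = (x_i − d_i)/19. The first 5 digits are (1, 11, 5, 1, 3).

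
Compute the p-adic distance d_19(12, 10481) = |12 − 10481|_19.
d_19(12, 10481) = 1/361

Step 1 — x − y = 12 − 10481 = -10469. Step 2 — v_19(-10469) = 2 (factor: -10469 = −(19^2 · 29); the sign does not affect v_p). Step 3 — |x − y|_19 = 19^{-2} = 1/361.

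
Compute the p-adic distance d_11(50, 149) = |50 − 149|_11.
d_11(50, 149) = 1/11

Step 1 — x − y = 50 − 149 = -99. Step 2 — v_11(-99) = 1 (factor: -99 = −(11^1 · 9); the sign does not affect v_p). Step 3 — |x − y|_11 = 11^{-1} = 1/11.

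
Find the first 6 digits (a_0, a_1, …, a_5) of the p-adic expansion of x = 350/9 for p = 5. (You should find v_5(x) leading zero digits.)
(a_0, …, a_5) = (0, 0, 1, 4, 2, 0)

v_5(350/9) = 2, so a_0 = ... = a_1 = 0. Factor out: x = 5^2 · u with u = 14/9 a unit in ℤ_5. Expand u iteratively via a_{v+i} = u_i mod 5, u_{i+1} = (u_i − a_{v+i})/5:
  u_0 = 14/9;  a_2 = 1;  u_1 = (u_0 − 1)/5 = 1/9
  u_1 = 1/9;  a_3 = 4;  u_2 = (u_1 − 4)/5 = -7/9
  u_2 = -7/9;  a_4 = 2;  u_3 = (u_2 − 2)/5 = -5/9
  u_3 = -5/9;  a_5 = 0;  u_4 = (u_3 − 0)/5 = -1/9
Digits: (0, 0, 1, 4, 2, 0).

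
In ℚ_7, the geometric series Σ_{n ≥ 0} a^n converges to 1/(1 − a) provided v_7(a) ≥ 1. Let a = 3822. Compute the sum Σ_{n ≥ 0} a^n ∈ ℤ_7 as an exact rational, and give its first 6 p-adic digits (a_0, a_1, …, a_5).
Σ a^n = 1/(1 − a) = -1/3821;  first 6 digits = (1, 0, 1, 4, 2, 1)

v_7(a) = 2 ≥ 1, so the series converges in ℤ_7 to 1/(1 − a) = 1/(1 − 3822) = -1/3821. Expand this rational in ℤ_7: compute digits iteratively via d_i = x_i mod 7, x_{i+1} = (x_i − d_i)/7. The first 6 digits are (1, 0, 1, 4, 2, 1).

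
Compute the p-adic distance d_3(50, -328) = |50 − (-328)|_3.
d_3(50, -328) = 1/27

Step 1 — x − y = 50 − (-328) = 378. Step 2 — v_3(378) = 3 (factor: 378 = (3^3 · 14); the sign does not affect v_p). Step 3 — |x − y|_3 = 3^{-3} = 1/27.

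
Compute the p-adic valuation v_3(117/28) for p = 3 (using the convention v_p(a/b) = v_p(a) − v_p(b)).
v_3(117/28) = 2

Factor powers of 3 from the numerator and denominator of the reduced fraction: 117 = 3^2 · 13 and 28 = 3^0 · 28. Apply v_p(a/b) = v_p(a) − v_p(b): v_3(117/28) = 2 − 0 = 2.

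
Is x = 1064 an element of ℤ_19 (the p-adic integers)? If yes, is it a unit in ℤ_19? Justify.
x ∈ ℤ_19 but not a unit; v_19(x) = 1 > 0

ℤ_19 = {x ∈ ℚ_19 : v_19(x) ≥ 0} and ℤ_19^× = {x ∈ ℤ_19 : v_19(x) = 0}. Here v_19(1064) = v_19(num) − v_19(den) = 1; compare against these criteria.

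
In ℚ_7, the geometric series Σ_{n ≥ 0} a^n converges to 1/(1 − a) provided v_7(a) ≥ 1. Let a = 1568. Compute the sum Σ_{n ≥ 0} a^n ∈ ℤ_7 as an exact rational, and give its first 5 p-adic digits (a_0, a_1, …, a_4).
Σ a^n = 1/(1 − a) = -1/1567;  first 5 digits = (1, 0, 4, 4, 2)

v_7(a) = 2 ≥ 1, so the series converges in ℤ_7 to 1/(1 − a) = 1/(1 − 1568) = -1/1567. Expand this rational in ℤ_7: compute digits iteratively via d_i = x_i mod 7, x_{i+1} = (x_i − d_i)/7. The first 5 digits are (1, 0, 4, 4, 2).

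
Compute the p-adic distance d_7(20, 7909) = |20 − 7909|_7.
d_7(20, 7909) = 1/343

Step 1 — x − y = 20 − 7909 = -7889. Step 2 — v_7(-7889) = 3 (factor: -7889 = −(7^3 · 23); the sign does not affect v_p). Step 3 — |x − y|_7 = 7^{-3} = 1/343.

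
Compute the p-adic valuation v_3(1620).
v_3(1620) = 4

v_3(n) is the largest exponent k such that 3^k divides n. Factor out: 1620 = 3^4 · 20. (Sign doesn't affect v_p.) So v_3(1620) = 4.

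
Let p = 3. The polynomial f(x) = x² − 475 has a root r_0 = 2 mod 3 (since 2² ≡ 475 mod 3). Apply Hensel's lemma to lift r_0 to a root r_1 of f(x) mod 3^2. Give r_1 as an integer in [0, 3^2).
r_1 = 5 (mod 9)

Hensel's recurrence: r_{i+1} = r_i − f(r_i)·(f′(r_i))^{-1} mod 3^{i+2}, with f′(x) = 2x. Iterate:
  r_0 = 2 (mod 3)
  r_1 = 5 (mod 9)
Final: r_1 = 5, and one checks f(r_1) ≡ 0 mod 3^2.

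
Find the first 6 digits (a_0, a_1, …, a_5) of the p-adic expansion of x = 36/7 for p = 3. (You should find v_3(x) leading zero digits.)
(a_0, …, a_5) = (0, 0, 1, 2, 1, 2)

v_3(36/7) = 2, so a_0 = ... = a_1 = 0. Factor out: x = 3^2 · u with u = 4/7 a unit in ℤ_3. Expand u iteratively via a_{v+i} = u_i mod 3, u_{i+1} = (u_i − a_{v+i})/3:
  u_0 = 4/7;  a_2 = 1;  u_1 = (u_0 − 1)/3 = -1/7
  u_1 = -1/7;  a_3 = 2;  u_2 = (u_1 − 2)/3 = -5/7
  u_2 = -5/7;  a_4 = 1;  u_3 = (u_2 − 1)/3 = -4/7
  u_3 = -4/7;  a_5 = 2;  u_4 = (u_3 − 2)/3 = -6/7
Digits: (0, 0, 1, 2, 1, 2).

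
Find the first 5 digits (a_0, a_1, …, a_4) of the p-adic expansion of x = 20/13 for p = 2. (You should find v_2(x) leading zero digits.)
(a_0, …, a_4) = (0, 0, 1, 0, 0)

v_2(20/13) = 2, so a_0 = ... = a_1 = 0. Factor out: x = 2^2 · u with u = 5/13 a unit in ℤ_2. Expand u iteratively via a_{v+i} = u_i mod 2, u_{i+1} = (u_i − a_{v+i})/2:
  u_0 = 5/13;  a_2 = 1;  u_1 = (u_0 − 1)/2 = -4/13
  u_1 = -4/13;  a_3 = 0;  u_2 = (u_1 − 0)/2 = -2/13
  u_2 = -2/13;  a_4 = 0;  u_3 = (u_2 − 0)/2 = -1/13
Digits: (0, 0, 1, 0, 0).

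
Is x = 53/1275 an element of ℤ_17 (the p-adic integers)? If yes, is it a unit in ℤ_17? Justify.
x ∉ ℤ_17 (v_17(x) = -1 < 0)

ℤ_17 = {x ∈ ℚ_17 : v_17(x) ≥ 0} and ℤ_17^× = {x ∈ ℤ_17 : v_17(x) = 0}. Here v_17(53/1275) = v_17(num) − v_17(den) = -1; compare against these criteria.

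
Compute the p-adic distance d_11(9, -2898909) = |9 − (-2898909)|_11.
d_11(9, -2898909) = 1/161051

Step 1 — x − y = 9 − (-2898909) = 2898918. Step 2 — v_11(2898918) = 5 (factor: 2898918 = (11^5 · 18); the sign does not affect v_p). Step 3 — |x − y|_11 = 11^{-5} = 1/161051.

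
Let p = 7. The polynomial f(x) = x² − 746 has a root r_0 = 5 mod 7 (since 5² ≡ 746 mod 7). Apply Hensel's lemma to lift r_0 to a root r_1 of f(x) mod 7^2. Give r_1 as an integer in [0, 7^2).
r_1 = 33 (mod 49)

Hensel's recurrence: r_{i+1} = r_i − f(r_i)·(f′(r_i))^{-1} mod 7^{i+2}, with f′(x) = 2x. Iterate:
  r_0 = 5 (mod 7)
  r_1 = 33 (mod 49)
Final: r_1 = 33, and one checks f(r_1) ≡ 0 mod 7^2.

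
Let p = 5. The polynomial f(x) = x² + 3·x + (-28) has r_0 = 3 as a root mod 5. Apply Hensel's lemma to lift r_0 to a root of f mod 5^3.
r_2 = 118 (mod 125)

Hensel: r_{i+1} = r_i − f(r_i)·(f′(r_i))^{-1} mod 5^{i+2}, f′(x) = 2x + 3. Iterate:
  r_0 = 3 (mod 5)
  r_1 = 18 (mod 25)
  r_2 = 118 (mod 125)
Final: r = 118 satisfies f(r) ≡ 0 mod 5^3.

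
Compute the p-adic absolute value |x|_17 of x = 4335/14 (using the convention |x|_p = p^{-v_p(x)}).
|4335/14|_17 = 1/289

Step 1 — compute v_17(x) by factoring powers of 17 out of the numerator and denominator: v_17(4335/14) = 2. Step 2 — apply |x|_p = p^{-v_p(x)} = 17^{-2} = 1/289.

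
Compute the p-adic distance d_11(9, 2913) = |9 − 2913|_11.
d_11(9, 2913) = 1/121

Step 1 — x − y = 9 − 2913 = -2904. Step 2 — v_11(-2904) = 2 (factor: -2904 = −(11^2 · 24); the sign does not affect v_p). Step 3 — |x − y|_11 = 11^{-2} = 1/121.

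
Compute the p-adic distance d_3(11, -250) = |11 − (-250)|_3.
d_3(11, -250) = 1/9

Step 1 — x − y = 11 − (-250) = 261. Step 2 — v_3(261) = 2 (factor: 261 = (3^2 · 29); the sign does not affect v_p). Step 3 — |x − y|_3 = 3^{-2} = 1/9.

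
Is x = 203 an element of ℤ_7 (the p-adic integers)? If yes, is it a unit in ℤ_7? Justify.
x ∈ ℤ_7 but not a unit; v_7(x) = 1 > 0

ℤ_7 = {x ∈ ℚ_7 : v_7(x) ≥ 0} and ℤ_7^× = {x ∈ ℤ_7 : v_7(x) = 0}. Here v_7(203) = v_7(num) − v_7(den) = 1; compare against these criteria.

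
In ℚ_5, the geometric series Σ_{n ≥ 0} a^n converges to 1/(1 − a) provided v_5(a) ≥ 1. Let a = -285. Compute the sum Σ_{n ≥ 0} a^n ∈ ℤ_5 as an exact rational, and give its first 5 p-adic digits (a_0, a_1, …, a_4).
Σ a^n = 1/(1 − a) = 1/286;  first 5 digits = (1, 3, 2, 4, 1)

v_5(a) = 1 ≥ 1, so the series converges in ℤ_5 to 1/(1 − a) = 1/(1 − (-285)) = 1/286. Expand this rational in ℤ_5: compute digits iteratively via d_i = x_i mod 5, x_{i+1} = (x_i − d_i)/5. The first 5 digits are (1, 3, 2, 4, 1).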